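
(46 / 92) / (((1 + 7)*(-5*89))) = -0.00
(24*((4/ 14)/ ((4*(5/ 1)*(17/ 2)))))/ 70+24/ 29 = 500148/ 603925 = 0.83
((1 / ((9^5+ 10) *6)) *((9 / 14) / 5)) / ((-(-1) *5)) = 3 / 41341300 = 0.00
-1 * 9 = -9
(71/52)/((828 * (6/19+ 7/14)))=1349/667368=0.00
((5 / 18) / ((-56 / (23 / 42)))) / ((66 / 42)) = -115 / 66528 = -0.00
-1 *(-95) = 95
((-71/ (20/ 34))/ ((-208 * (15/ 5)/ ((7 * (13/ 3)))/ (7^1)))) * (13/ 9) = 768859/ 12960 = 59.33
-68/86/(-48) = 17/1032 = 0.02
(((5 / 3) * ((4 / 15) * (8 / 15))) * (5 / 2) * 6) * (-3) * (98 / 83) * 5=-15680 / 249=-62.97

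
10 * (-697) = -6970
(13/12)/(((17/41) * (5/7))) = 3731/1020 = 3.66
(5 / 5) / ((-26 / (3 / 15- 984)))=4919 / 130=37.84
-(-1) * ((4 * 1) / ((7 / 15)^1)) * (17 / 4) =36.43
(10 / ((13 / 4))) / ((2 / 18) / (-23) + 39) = 1035 / 13117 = 0.08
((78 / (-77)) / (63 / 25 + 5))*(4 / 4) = -975 / 7238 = -0.13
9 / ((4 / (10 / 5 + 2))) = 9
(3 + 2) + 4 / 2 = 7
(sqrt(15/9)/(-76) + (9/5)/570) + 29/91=27823/86450- sqrt(15)/228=0.30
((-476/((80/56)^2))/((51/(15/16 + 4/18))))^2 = 3281112961/116640000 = 28.13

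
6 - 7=-1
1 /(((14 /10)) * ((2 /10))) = 25 /7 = 3.57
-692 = -692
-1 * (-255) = 255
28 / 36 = 7 / 9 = 0.78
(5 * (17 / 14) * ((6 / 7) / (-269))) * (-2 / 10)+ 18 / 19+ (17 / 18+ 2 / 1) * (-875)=-11609820539 / 4507902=-2575.44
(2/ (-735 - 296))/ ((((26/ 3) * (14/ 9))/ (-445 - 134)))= 15633/ 187642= 0.08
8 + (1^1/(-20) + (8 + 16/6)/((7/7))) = 1117/60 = 18.62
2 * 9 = 18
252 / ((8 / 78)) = 2457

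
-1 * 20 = -20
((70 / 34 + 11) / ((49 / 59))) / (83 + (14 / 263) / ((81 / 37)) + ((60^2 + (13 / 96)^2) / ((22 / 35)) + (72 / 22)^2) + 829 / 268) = 4632718148112384 / 1715959259495045957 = 0.00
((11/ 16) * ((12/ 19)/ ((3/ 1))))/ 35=11/ 2660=0.00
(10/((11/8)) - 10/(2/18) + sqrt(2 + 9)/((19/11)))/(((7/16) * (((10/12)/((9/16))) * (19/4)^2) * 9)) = -0.61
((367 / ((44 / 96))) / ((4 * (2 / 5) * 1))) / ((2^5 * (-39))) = -1835 / 4576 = -0.40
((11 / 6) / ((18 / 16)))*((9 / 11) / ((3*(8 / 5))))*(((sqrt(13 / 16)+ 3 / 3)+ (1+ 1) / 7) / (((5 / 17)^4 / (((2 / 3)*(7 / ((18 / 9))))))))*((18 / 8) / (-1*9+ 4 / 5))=-250563 / 8200 - 584647*sqrt(13) / 98400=-51.98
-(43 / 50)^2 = -1849 / 2500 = -0.74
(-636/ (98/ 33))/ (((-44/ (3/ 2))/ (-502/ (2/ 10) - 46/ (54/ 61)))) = -3666169/ 196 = -18704.94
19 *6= 114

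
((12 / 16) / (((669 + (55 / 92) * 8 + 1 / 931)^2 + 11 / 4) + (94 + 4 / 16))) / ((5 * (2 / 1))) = 1375549707 / 8328154762403720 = 0.00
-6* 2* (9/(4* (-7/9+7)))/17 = -243/952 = -0.26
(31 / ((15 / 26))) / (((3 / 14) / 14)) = 157976 / 45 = 3510.58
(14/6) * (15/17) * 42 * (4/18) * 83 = 81340/51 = 1594.90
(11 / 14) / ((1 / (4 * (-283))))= -6226 / 7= -889.43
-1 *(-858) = 858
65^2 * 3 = 12675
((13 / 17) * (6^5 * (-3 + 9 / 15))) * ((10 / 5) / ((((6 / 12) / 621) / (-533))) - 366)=1606496156928 / 85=18899954787.39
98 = 98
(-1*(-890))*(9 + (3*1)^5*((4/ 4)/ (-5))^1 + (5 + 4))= -27234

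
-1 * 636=-636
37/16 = 2.31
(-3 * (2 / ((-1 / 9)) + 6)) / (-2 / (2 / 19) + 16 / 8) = -2.12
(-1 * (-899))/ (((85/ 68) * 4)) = 899/ 5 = 179.80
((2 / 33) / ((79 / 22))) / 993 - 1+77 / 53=5648396 / 12473073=0.45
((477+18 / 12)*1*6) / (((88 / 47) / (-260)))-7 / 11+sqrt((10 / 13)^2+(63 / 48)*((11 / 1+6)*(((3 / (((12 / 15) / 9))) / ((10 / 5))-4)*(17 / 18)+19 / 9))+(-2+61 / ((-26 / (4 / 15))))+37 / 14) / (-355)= -8770919 / 22-sqrt(152171237715) / 7753200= -398678.19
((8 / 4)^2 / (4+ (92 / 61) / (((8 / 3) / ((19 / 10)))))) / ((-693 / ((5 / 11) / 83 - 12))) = 53440880 / 3917101419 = 0.01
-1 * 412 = -412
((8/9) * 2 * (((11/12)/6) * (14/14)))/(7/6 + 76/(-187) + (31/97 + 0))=798116/3173121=0.25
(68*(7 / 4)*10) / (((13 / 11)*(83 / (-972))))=-12723480 / 1079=-11791.92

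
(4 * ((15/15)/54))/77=2/2079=0.00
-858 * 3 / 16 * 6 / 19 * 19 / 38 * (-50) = 96525 / 76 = 1270.07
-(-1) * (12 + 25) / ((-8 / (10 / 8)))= -185 / 32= -5.78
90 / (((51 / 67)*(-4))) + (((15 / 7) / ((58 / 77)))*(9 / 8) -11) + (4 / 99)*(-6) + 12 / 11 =-36.51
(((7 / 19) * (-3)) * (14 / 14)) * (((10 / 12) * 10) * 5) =-875 / 19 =-46.05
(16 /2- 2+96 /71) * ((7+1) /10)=2088 /355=5.88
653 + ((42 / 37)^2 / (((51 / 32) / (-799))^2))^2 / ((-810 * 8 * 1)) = -16184678.01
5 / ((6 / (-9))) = -15 / 2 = -7.50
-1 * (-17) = 17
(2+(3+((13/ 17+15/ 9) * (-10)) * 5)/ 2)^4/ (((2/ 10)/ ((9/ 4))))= 5827919570706005/ 48108096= 121142178.87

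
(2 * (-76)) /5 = -152 /5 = -30.40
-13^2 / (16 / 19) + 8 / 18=-28835 / 144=-200.24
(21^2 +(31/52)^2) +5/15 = 3582979/8112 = 441.69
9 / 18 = 1 / 2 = 0.50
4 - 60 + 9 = -47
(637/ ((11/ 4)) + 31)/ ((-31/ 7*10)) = -20223/ 3410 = -5.93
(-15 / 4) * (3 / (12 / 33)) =-495 / 16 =-30.94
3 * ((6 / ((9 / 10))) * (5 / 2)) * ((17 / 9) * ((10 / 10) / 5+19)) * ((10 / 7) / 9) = 54400 / 189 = 287.83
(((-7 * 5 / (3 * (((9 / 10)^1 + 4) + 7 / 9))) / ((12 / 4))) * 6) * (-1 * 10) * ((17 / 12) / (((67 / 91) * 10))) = 38675 / 4891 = 7.91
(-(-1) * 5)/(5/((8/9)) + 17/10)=200/293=0.68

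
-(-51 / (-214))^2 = -2601 / 45796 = -0.06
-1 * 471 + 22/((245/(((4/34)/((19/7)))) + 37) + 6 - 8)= -5357581/11375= -471.00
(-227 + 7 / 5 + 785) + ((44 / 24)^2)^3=139354637 / 233280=597.37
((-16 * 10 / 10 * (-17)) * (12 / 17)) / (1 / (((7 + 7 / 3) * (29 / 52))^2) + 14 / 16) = 63297024 / 300631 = 210.55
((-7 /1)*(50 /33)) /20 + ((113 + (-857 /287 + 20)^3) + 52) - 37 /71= 563746707449971 /110776585458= 5089.04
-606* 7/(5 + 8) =-4242/13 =-326.31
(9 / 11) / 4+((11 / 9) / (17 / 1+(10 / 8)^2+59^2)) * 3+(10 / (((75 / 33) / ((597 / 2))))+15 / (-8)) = 96951005059 / 73910760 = 1311.73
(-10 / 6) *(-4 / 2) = 10 / 3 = 3.33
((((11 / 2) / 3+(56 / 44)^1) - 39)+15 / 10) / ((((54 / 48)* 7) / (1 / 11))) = -9080 / 22869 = -0.40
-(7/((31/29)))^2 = -41209/961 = -42.88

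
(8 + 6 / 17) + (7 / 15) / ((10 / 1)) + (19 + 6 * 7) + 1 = 179519 / 2550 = 70.40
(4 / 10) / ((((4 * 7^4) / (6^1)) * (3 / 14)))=2 / 1715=0.00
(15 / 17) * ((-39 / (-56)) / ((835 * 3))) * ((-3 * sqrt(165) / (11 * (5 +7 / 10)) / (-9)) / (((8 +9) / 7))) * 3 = 65 * sqrt(165) / 40347868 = 0.00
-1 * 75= -75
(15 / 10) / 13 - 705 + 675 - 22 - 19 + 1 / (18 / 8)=-70.44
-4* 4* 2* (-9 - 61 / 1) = 2240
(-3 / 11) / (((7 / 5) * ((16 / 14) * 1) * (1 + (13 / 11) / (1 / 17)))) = -15 / 1856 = -0.01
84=84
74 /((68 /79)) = 2923 /34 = 85.97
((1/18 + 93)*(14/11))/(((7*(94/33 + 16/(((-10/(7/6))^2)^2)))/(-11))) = -65.27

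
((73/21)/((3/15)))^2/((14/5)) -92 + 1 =16.89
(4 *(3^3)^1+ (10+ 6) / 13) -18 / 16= 108.11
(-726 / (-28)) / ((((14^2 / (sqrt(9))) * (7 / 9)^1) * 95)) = 9801 / 1824760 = 0.01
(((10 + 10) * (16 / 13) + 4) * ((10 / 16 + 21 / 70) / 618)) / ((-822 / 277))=-0.01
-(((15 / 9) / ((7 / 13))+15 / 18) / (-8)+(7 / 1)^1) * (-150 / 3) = 18225 / 56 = 325.45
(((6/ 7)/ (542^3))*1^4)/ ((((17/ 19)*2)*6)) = 19/ 37894380944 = 0.00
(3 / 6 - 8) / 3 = -5 / 2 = -2.50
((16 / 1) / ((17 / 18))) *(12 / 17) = 3456 / 289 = 11.96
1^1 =1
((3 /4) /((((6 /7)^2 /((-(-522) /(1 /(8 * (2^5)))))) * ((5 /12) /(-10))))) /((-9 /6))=2182656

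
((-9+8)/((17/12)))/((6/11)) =-22/17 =-1.29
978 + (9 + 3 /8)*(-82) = 837 /4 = 209.25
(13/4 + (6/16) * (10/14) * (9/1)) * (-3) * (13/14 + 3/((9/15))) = -78933/784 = -100.68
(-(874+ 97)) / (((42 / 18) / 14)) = -5826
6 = 6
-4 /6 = -2 /3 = -0.67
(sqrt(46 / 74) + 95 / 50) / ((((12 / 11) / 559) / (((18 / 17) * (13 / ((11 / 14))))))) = 152607 * sqrt(851) / 629 + 2899533 / 170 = 24133.72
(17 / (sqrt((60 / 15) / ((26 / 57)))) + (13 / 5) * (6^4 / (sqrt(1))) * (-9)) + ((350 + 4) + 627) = -146727 / 5 + 17 * sqrt(1482) / 114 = -29339.66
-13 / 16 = -0.81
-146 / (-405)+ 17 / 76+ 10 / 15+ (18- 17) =69281 / 30780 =2.25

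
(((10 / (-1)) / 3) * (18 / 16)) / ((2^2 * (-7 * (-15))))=-1 / 112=-0.01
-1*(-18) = 18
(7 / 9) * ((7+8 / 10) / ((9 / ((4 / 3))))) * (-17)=-6188 / 405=-15.28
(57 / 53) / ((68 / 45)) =2565 / 3604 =0.71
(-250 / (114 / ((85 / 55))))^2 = 4515625 / 393129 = 11.49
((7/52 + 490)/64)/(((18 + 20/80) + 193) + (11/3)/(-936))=688149/18981728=0.04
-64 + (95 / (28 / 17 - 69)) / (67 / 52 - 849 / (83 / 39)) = -25151394348 / 393012319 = -64.00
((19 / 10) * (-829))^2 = 2480940.01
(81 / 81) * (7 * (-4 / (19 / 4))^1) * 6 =-672 / 19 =-35.37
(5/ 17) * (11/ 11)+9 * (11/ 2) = 1693/ 34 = 49.79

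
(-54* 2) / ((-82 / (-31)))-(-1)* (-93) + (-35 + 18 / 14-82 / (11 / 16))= -905479 / 3157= -286.82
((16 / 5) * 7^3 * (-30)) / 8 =-4116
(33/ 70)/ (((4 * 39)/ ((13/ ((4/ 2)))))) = 11/ 560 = 0.02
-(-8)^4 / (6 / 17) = -34816 / 3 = -11605.33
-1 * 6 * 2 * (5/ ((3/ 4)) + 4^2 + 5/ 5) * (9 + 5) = -3976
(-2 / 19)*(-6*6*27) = 1944 / 19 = 102.32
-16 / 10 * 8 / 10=-32 / 25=-1.28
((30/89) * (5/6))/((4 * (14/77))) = 275/712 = 0.39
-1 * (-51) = 51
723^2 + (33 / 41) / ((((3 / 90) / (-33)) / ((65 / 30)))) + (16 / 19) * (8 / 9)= 3652754032 / 7011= 521003.29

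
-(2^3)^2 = -64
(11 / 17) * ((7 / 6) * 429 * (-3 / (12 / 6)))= -33033 / 68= -485.78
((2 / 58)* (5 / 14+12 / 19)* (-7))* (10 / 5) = -0.48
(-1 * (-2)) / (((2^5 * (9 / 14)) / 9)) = 7 / 8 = 0.88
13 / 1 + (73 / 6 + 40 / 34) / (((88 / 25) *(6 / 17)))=75209 / 3168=23.74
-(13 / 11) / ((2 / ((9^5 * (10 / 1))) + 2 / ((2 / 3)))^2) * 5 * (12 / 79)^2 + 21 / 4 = 8810687604439047 / 1683082802927878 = 5.23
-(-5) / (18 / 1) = 5 / 18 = 0.28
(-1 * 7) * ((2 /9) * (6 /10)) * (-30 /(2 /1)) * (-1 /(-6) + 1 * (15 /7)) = 32.33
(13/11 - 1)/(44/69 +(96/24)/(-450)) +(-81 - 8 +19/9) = -13948879/161073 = -86.60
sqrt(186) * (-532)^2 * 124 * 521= 18284482496 * sqrt(186)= 249367094515.81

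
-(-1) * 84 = 84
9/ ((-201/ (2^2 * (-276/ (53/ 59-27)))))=-48852/ 25795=-1.89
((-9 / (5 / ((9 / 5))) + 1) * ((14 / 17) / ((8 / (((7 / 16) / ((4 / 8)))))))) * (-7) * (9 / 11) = 21609 / 18700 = 1.16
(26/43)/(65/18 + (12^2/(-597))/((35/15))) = 651924/3781979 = 0.17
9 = 9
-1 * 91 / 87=-1.05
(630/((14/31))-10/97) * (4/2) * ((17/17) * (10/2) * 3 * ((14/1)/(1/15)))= 852421500/97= 8787850.52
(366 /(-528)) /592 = -61 /52096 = -0.00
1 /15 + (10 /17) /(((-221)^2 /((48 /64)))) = 1660819 /24908910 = 0.07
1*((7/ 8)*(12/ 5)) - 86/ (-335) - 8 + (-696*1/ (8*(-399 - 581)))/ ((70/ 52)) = -3204319/ 574525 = -5.58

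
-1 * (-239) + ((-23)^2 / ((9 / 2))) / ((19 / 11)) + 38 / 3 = 319.73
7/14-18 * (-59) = 2125/2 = 1062.50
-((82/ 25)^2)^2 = -45212176/ 390625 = -115.74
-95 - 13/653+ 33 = -40499/653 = -62.02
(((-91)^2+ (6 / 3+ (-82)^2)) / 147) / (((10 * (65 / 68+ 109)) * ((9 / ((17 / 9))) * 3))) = 0.01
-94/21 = -4.48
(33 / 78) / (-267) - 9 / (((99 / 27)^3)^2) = -65033633 / 12298176462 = -0.01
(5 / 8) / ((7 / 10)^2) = 125 / 98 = 1.28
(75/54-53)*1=-929/18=-51.61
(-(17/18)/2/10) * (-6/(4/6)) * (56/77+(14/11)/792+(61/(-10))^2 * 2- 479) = -747649579/4356000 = -171.64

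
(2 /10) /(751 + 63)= 1 /4070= 0.00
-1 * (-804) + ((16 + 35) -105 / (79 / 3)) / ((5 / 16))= 377004 / 395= 954.44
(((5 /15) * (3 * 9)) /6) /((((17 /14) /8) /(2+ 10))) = 2016 /17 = 118.59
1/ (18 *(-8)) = -1/ 144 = -0.01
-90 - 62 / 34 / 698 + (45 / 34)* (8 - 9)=-541838 / 5933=-91.33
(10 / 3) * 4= 40 / 3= 13.33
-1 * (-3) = 3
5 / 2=2.50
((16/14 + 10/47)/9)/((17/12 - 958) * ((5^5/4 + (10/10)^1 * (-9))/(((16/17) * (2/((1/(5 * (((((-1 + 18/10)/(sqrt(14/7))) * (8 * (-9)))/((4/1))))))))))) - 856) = 259408105832448/118072506050768468633 + 1651798058446848 * sqrt(2)/118072506050768468633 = 0.00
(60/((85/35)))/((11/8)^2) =26880/2057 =13.07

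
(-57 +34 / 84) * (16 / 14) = -9508 / 147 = -64.68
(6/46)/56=3/1288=0.00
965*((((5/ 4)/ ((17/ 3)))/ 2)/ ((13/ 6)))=49.12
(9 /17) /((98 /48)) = 216 /833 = 0.26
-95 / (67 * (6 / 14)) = -665 / 201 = -3.31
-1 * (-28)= 28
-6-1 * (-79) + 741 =814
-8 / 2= -4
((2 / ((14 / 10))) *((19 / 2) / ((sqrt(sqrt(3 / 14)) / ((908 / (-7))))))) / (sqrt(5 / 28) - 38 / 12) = 258780 *2^(1 / 4) *21^(3 / 4) *sqrt(5) / 60809 + 1638940 *14^(1 / 4) *3^(3 / 4) / 8687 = 942.90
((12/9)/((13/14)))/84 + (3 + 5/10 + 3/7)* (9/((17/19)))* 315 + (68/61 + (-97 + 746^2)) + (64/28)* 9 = 966317415005/1698606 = 568888.50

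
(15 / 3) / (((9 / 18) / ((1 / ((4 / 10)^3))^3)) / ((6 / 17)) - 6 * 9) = -0.09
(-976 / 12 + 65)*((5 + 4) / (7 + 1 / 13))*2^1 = -1911 / 46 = -41.54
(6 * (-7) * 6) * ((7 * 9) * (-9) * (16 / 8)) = 285768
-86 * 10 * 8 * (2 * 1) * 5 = -68800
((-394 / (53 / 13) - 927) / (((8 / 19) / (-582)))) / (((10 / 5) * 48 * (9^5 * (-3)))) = -99988279 / 1201765248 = -0.08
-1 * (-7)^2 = -49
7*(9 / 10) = 63 / 10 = 6.30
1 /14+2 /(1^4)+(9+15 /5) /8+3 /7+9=13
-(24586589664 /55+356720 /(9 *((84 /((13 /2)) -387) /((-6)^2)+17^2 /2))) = -1543129147300832 /3451965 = -447029198.53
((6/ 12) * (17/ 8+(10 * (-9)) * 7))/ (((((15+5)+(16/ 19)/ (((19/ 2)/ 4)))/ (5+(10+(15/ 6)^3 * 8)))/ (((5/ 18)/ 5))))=-63465605/ 529056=-119.96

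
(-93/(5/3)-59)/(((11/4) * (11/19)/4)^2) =-724.63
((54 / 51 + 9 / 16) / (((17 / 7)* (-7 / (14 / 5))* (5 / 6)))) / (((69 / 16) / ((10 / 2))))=-12348 / 33235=-0.37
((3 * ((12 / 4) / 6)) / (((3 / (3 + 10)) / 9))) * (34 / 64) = 1989 / 64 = 31.08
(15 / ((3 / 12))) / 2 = 30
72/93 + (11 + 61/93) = 1156/93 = 12.43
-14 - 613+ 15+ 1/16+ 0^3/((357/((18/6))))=-9791/16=-611.94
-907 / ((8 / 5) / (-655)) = 2970425 / 8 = 371303.12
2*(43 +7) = 100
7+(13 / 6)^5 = 425725 / 7776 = 54.75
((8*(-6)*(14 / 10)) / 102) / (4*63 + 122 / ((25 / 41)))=-140 / 96067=-0.00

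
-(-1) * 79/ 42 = 79/ 42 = 1.88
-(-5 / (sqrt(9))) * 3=5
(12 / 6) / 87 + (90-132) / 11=-3632 / 957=-3.80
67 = 67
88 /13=6.77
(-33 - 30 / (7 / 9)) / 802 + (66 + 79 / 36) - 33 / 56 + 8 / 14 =13760725 / 202104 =68.09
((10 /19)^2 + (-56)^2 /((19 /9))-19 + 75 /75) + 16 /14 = 3711894 /2527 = 1468.89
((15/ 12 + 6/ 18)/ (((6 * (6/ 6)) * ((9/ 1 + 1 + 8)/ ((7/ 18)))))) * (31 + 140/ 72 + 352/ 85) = 7546553/ 35691840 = 0.21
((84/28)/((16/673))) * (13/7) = 26247/112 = 234.35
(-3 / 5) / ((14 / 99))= -297 / 70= -4.24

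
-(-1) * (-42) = -42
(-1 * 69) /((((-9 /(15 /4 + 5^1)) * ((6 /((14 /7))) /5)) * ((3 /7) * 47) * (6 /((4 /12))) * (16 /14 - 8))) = -197225 /4385664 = -0.04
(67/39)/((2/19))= 1273/78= 16.32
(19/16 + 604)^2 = 93760489/256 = 366251.91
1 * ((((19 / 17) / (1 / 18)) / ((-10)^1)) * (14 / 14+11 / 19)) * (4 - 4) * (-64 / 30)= 0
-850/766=-425/383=-1.11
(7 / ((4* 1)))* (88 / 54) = 77 / 27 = 2.85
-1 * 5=-5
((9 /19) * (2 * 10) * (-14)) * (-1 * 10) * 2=50400 /19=2652.63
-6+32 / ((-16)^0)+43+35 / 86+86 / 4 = 3909 / 43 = 90.91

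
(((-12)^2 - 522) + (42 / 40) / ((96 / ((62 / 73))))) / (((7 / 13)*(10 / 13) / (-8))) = 213178121 / 29200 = 7300.62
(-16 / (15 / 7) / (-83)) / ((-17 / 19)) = -2128 / 21165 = -0.10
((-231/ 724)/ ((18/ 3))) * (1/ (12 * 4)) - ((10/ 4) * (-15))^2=-97740077/ 69504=-1406.25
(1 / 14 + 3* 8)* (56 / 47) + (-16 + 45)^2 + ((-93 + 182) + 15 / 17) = 766691 / 799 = 959.56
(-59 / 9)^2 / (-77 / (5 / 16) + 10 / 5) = -17405 / 98982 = -0.18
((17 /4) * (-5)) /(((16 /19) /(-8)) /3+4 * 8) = -4845 /7288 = -0.66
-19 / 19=-1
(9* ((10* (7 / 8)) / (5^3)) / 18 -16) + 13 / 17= -51681 / 3400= -15.20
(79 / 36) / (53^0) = 2.19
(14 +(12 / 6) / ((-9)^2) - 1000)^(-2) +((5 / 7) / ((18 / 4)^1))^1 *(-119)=-18.89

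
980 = 980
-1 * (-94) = 94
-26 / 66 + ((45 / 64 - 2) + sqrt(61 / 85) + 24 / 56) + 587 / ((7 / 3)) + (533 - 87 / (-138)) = sqrt(5185) / 85 + 38080651 / 48576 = 784.79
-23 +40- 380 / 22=-3 / 11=-0.27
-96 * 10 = -960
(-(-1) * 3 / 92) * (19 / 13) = 57 / 1196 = 0.05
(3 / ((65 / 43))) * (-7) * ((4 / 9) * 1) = -1204 / 195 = -6.17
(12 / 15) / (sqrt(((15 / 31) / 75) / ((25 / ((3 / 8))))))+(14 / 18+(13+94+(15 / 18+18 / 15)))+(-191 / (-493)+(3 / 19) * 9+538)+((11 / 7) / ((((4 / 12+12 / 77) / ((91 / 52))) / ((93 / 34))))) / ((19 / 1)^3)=8 * sqrt(930) / 3+89361258545237 / 137558891160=730.94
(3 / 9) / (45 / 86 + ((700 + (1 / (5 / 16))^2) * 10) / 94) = 20210 / 4612773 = 0.00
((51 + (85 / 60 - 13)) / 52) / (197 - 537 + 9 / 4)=-473 / 210756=-0.00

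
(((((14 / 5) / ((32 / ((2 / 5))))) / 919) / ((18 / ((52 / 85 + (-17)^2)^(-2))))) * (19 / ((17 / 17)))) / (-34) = -0.00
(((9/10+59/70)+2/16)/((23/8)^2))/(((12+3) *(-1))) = -0.02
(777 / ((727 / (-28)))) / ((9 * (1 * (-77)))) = 1036 / 23991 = 0.04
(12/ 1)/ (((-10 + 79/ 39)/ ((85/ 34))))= -1170/ 311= -3.76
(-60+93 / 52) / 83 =-3027 / 4316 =-0.70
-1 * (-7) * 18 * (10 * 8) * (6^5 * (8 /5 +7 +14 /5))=893555712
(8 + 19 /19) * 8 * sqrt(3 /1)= 72 * sqrt(3)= 124.71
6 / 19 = 0.32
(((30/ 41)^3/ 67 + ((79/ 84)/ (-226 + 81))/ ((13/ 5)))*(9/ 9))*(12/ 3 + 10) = 490237147/ 10445253234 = 0.05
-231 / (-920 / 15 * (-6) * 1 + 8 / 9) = -2079 / 3320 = -0.63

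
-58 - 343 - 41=-442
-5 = -5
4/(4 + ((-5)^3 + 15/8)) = -32/953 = -0.03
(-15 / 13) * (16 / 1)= -240 / 13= -18.46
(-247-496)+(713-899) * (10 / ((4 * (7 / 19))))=-14036 / 7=-2005.14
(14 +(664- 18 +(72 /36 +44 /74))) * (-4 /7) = -378.63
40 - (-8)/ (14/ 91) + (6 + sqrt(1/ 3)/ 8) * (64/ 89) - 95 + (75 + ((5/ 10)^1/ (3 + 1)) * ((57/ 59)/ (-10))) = 8 * sqrt(3)/ 267 + 32053167/ 420080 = 76.35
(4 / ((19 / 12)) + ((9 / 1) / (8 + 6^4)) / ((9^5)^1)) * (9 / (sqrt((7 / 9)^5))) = 410666131 * sqrt(7) / 25494504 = 42.62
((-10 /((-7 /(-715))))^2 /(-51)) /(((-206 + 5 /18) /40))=12269400000 /3084599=3977.63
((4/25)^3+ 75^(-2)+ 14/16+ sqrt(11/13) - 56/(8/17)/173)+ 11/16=342116693/389250000+ sqrt(143)/13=1.80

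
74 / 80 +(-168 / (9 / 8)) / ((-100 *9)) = 5891 / 5400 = 1.09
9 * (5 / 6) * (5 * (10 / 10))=75 / 2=37.50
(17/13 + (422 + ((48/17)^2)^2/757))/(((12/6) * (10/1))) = 347998369099/16438603220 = 21.17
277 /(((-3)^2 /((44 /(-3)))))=-12188 /27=-451.41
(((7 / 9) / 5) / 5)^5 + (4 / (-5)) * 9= -4151882795693 / 576650390625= -7.20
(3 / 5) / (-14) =-3 / 70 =-0.04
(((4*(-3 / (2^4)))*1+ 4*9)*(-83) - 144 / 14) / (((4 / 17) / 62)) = -43324143 / 56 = -773645.41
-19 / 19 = -1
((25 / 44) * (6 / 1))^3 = 421875 / 10648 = 39.62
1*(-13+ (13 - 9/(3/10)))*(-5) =150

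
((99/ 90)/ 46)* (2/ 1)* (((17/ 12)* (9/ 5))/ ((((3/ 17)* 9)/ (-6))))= -3179/ 6900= -0.46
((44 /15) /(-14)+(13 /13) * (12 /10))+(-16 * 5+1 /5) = -1655 /21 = -78.81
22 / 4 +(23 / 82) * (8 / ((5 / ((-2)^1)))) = 1887 / 410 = 4.60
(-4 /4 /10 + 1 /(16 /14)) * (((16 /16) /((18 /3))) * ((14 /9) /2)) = 217 /2160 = 0.10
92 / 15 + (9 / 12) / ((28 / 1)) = 10349 / 1680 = 6.16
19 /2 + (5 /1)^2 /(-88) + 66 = 6619 /88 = 75.22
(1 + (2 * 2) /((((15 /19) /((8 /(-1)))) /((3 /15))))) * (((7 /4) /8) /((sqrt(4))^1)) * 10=-7.77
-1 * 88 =-88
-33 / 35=-0.94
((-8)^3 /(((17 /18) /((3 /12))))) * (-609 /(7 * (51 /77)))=5144832 /289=17802.19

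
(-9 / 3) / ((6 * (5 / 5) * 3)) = -1 / 6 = -0.17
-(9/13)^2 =-81/169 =-0.48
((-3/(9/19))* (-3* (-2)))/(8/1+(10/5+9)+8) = -38/27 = -1.41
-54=-54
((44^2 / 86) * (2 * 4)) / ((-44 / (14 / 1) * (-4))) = 616 / 43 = 14.33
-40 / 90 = -4 / 9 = -0.44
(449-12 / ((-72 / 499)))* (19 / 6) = 60667 / 36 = 1685.19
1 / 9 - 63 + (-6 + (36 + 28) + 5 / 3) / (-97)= -55439 / 873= -63.50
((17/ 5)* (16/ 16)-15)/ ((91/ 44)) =-2552/ 455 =-5.61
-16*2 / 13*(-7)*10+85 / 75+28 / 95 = 643691 / 3705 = 173.74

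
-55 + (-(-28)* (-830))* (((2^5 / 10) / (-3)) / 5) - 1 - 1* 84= 72268 / 15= 4817.87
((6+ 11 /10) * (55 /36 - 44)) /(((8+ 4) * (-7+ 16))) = -108559 /38880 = -2.79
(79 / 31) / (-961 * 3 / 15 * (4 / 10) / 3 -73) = -5925 / 229307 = -0.03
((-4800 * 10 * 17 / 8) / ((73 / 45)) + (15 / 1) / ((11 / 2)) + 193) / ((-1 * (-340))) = -50332831 / 273020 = -184.36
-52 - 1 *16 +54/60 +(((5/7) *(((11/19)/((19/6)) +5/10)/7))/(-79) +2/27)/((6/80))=-74847138481/1131919110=-66.12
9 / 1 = 9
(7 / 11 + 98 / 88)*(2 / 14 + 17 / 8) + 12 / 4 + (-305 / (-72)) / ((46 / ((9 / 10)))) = 2595 / 368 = 7.05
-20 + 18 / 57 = -374 / 19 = -19.68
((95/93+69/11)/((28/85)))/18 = 45305/36828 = 1.23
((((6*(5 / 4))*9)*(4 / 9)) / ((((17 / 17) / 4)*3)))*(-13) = -520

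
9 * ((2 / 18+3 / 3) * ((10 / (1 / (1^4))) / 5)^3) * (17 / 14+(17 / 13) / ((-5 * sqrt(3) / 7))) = 680 / 7 - 1904 * sqrt(3) / 39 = 12.58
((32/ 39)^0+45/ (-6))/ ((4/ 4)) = -13/ 2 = -6.50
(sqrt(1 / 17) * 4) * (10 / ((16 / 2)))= 5 * sqrt(17) / 17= 1.21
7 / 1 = 7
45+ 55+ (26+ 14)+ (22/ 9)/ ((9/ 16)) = 11692/ 81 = 144.35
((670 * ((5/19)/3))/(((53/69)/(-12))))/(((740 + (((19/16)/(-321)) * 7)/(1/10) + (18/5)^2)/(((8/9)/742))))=-26381920000/18053479884979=-0.00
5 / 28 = 0.18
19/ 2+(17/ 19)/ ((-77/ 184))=21541/ 2926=7.36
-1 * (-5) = 5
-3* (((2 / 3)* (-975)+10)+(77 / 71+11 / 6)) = 271397 / 142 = 1911.25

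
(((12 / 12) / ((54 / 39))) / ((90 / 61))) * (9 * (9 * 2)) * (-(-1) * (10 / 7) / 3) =793 / 21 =37.76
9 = 9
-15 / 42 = -5 / 14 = -0.36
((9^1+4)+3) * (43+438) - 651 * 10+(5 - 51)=1140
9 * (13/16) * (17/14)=1989/224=8.88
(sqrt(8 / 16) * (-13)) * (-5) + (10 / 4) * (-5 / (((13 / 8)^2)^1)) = -800 / 169 + 65 * sqrt(2) / 2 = 41.23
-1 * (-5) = 5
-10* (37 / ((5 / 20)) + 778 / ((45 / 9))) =-3036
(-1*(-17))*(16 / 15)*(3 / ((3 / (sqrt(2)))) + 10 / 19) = 544 / 57 + 272*sqrt(2) / 15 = 35.19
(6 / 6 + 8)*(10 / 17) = 90 / 17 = 5.29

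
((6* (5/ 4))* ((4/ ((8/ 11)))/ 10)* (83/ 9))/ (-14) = -913/ 336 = -2.72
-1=-1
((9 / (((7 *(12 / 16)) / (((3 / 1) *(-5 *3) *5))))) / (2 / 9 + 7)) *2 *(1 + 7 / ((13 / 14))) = -1078920 / 1183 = -912.02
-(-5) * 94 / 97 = 470 / 97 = 4.85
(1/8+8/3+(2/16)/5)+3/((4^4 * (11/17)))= 119741/42240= 2.83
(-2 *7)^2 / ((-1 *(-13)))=196 / 13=15.08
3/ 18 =1/ 6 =0.17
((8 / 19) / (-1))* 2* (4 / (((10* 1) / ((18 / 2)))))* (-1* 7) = 2016 / 95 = 21.22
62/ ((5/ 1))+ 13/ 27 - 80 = -9061/ 135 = -67.12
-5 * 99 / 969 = -165 / 323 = -0.51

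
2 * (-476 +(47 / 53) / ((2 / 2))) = -50362 / 53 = -950.23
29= 29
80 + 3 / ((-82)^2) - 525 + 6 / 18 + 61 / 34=-151871473 / 342924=-442.87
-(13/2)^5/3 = -371293/96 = -3867.64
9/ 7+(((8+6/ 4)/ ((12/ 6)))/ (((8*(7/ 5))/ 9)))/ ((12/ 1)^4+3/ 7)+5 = 13625615/ 2167648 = 6.29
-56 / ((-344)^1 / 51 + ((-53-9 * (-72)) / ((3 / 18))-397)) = -0.02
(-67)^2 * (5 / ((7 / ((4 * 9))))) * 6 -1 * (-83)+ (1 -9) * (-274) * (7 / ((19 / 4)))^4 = 641318844685 / 912247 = 703010.09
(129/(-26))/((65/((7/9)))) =-301/5070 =-0.06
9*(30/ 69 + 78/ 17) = 17676/ 391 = 45.21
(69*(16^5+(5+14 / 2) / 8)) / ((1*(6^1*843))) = 48234565 / 3372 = 14304.44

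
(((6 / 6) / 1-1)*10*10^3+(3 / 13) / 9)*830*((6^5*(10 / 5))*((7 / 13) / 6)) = 5019840 / 169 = 29703.20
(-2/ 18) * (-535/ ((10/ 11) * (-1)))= -1177/ 18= -65.39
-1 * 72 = -72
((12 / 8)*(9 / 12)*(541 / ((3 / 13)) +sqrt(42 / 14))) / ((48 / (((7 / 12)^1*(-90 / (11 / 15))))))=-11076975 / 2816 - 4725*sqrt(3) / 2816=-3936.49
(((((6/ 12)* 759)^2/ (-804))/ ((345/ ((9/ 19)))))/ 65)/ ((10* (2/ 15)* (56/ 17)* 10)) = -1277397/ 14827904000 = -0.00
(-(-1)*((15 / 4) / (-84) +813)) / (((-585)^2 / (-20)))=-91051 / 1916460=-0.05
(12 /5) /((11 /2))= 24 /55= 0.44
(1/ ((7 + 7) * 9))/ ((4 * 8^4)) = 1/ 2064384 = 0.00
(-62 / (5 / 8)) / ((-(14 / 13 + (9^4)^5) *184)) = 806 / 18175709861290108559105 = 0.00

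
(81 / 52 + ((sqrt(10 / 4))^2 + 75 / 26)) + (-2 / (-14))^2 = 17741 / 2548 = 6.96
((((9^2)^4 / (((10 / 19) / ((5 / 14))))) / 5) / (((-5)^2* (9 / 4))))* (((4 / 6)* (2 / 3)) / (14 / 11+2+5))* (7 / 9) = 49364964 / 11375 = 4339.78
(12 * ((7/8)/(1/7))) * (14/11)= 1029/11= 93.55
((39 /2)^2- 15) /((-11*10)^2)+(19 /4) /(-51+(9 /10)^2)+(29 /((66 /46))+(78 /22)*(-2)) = 1057247453 /80973200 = 13.06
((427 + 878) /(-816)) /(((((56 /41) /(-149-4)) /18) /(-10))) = -32246.32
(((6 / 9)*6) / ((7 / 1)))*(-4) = -16 / 7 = -2.29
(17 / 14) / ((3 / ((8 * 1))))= 68 / 21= 3.24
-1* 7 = -7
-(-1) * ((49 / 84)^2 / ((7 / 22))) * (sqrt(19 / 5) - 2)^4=234157 / 1800 - 1001 * sqrt(95) / 75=0.00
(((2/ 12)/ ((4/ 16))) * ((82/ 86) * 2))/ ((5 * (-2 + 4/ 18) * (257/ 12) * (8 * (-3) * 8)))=0.00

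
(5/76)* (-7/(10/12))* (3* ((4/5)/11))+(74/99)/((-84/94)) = -189019/197505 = -0.96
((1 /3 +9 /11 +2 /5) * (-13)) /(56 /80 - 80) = 512 /2013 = 0.25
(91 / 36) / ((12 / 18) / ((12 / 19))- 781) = -91 / 28078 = -0.00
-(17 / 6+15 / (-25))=-67 / 30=-2.23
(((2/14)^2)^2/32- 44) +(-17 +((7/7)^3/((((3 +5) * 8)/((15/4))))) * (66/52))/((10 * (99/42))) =-117915858439/2636874240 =-44.72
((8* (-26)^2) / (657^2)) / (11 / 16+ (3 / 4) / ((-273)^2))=716538368 / 39319914591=0.02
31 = 31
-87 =-87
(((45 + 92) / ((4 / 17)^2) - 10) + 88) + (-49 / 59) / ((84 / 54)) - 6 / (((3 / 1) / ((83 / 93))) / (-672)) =109784261 / 29264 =3751.51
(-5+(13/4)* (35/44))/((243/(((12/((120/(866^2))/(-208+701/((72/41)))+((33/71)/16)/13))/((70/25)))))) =-2024755722986750/106275785223069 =-19.05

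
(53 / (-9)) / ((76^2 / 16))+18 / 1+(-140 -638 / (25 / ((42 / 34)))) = -212013277 / 1380825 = -153.54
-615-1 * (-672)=57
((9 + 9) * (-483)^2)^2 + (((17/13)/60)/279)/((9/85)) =6907244738755115953/391716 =17633297436804.00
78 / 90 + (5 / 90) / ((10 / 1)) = 157 / 180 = 0.87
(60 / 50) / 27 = 2 / 45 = 0.04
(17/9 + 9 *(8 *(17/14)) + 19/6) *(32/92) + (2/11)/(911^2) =425527057070/13228110819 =32.17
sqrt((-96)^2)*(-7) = -672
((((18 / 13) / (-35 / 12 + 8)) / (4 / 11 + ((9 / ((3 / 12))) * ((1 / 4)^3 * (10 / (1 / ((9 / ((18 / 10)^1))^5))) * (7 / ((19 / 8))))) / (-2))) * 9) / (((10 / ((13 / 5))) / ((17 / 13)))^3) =-499033062 / 134165352953125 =-0.00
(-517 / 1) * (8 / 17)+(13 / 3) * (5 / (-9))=-112777 / 459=-245.70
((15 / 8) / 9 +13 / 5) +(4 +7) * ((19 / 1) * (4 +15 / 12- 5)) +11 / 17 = 113639 / 2040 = 55.71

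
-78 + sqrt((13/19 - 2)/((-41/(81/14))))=-78 + 45*sqrt(10906)/10906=-77.57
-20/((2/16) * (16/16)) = -160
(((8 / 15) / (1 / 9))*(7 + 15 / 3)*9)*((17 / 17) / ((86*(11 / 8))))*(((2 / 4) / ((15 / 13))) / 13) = 1728 / 11825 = 0.15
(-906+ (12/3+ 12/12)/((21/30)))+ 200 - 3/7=-4895/7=-699.29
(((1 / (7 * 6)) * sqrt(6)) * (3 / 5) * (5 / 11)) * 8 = 4 * sqrt(6) / 77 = 0.13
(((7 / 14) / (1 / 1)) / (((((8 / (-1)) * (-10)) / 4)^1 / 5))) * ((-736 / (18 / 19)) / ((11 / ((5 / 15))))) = -874 / 297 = -2.94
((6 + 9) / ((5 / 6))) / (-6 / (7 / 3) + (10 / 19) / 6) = -7182 / 991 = -7.25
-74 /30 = -37 /15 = -2.47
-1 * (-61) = 61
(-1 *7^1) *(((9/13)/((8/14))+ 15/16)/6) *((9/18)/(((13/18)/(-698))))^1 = 3276063/2704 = 1211.56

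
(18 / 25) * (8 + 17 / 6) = 39 / 5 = 7.80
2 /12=1 /6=0.17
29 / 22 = 1.32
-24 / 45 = -8 / 15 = -0.53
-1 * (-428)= 428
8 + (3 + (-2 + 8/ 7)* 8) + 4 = 57/ 7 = 8.14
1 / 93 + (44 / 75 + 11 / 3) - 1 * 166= -376036 / 2325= -161.74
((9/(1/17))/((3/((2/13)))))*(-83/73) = -8466/949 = -8.92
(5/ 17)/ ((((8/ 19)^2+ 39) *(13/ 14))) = 25270/ 3125603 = 0.01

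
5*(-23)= -115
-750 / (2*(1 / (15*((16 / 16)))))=-5625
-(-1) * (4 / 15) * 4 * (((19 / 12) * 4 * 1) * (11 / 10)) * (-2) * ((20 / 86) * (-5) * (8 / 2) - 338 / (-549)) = 318569504 / 5311575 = 59.98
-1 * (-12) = 12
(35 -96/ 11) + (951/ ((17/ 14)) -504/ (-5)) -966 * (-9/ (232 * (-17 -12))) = 2858978767/ 3145340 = 908.96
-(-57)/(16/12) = 171/4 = 42.75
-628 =-628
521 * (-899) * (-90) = 42154110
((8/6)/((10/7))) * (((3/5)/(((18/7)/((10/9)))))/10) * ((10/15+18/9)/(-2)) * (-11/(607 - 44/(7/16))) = 15092/21535875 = 0.00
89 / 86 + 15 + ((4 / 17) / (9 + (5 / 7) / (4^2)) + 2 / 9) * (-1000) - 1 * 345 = -7693557799 / 13329054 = -577.20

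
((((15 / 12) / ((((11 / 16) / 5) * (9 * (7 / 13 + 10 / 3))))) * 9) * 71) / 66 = 46150 / 18271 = 2.53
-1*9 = -9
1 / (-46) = -1 / 46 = -0.02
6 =6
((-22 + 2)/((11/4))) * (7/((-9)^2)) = -560/891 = -0.63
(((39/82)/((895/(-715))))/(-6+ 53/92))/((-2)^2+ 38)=42757/25635127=0.00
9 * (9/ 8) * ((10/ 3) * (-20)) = -675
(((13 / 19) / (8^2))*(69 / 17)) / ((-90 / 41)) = -12259 / 620160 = -0.02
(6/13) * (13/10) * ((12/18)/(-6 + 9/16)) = -32/435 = -0.07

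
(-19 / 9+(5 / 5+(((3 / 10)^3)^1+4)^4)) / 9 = 2356840695134969 / 81000000000000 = 29.10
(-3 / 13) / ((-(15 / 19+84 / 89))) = 1691 / 12701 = 0.13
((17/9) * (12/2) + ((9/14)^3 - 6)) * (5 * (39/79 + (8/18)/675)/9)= 10934674931/7111336680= 1.54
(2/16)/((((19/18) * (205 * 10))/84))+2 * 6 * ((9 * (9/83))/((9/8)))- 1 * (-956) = 3124273087/3232850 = 966.41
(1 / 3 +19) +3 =67 / 3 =22.33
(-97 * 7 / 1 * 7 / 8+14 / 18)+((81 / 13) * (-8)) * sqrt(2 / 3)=-42721 / 72 - 216 * sqrt(6) / 13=-634.05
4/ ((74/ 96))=192/ 37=5.19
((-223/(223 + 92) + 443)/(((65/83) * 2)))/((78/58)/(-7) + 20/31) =5197894837/8339175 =623.31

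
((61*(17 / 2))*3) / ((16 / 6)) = 9333 / 16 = 583.31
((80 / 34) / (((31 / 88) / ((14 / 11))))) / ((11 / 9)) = 40320 / 5797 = 6.96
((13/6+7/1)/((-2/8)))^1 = -110/3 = -36.67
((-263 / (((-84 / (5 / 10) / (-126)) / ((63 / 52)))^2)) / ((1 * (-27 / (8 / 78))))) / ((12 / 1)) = 38661 / 562432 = 0.07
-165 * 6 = -990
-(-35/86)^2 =-1225/7396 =-0.17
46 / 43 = 1.07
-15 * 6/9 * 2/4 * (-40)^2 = -8000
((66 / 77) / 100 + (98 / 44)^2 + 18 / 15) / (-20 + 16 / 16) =-522541 / 1609300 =-0.32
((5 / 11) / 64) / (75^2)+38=30096001 / 792000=38.00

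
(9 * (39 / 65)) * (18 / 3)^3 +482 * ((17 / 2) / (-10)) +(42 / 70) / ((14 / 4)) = 52981 / 70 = 756.87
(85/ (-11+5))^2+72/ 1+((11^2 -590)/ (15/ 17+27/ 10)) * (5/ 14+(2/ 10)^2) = 8064403/ 36540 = 220.70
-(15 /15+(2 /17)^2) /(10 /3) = -879 /2890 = -0.30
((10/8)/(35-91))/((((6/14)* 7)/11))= -55/672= -0.08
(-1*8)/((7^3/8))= -64/343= -0.19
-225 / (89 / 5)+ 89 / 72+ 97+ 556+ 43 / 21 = 28871263 / 44856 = 643.64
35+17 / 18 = 647 / 18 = 35.94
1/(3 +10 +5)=0.06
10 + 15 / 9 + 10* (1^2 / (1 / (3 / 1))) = 125 / 3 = 41.67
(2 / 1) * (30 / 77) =60 / 77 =0.78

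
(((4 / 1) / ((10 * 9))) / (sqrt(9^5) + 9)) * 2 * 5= 1 / 567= 0.00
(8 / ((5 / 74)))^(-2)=25 / 350464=0.00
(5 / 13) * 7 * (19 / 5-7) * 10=-1120 / 13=-86.15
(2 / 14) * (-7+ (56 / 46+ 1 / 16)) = -2105 / 2576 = -0.82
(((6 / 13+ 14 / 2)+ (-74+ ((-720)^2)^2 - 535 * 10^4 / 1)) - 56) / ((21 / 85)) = 42421456702085 / 39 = 1087729659027.82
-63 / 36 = -7 / 4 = -1.75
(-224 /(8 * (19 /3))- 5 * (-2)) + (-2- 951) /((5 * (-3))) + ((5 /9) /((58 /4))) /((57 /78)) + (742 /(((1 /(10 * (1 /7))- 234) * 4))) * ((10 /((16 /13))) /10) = 63417311567 /925547760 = 68.52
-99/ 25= -3.96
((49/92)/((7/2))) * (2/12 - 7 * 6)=-1757/276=-6.37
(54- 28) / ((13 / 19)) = 38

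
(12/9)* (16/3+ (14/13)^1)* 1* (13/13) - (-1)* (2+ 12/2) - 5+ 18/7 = 11563/819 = 14.12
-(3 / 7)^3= -27 / 343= -0.08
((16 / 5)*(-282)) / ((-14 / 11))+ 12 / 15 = 709.83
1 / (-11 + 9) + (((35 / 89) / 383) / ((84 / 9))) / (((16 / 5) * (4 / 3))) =-4362911 / 8726272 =-0.50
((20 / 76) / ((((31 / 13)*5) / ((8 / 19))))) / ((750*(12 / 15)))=13 / 839325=0.00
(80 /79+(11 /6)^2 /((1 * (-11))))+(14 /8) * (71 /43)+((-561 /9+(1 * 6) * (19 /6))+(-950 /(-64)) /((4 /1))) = -140981185 /3913344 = -36.03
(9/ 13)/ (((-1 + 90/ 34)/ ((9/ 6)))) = 459/ 728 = 0.63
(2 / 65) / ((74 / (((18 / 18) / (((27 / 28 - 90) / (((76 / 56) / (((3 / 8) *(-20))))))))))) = 76 / 89934975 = 0.00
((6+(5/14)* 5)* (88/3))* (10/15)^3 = 38368/567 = 67.67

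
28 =28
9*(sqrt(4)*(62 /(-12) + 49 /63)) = -79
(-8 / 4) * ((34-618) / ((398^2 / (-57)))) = -16644 / 39601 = -0.42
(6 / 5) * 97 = 582 / 5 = 116.40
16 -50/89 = 1374/89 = 15.44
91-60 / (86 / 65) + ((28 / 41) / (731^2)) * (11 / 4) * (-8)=1000161625 / 21908801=45.65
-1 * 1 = -1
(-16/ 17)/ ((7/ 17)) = -16/ 7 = -2.29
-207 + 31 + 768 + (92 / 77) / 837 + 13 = 38991737 / 64449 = 605.00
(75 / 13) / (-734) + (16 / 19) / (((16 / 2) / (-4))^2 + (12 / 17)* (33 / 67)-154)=-208395179 / 15451484646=-0.01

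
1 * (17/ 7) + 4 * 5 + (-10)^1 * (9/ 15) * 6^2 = -1355/ 7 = -193.57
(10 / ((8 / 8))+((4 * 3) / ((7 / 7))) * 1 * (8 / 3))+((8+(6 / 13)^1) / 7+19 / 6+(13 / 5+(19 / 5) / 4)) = 272593 / 5460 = 49.93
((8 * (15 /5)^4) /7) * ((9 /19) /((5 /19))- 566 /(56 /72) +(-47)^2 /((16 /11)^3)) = -94025367 /125440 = -749.56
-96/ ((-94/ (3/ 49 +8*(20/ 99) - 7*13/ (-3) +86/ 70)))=33.95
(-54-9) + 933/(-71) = -5406/71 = -76.14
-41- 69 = -110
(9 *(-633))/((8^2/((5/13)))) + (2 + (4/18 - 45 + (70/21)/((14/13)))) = -73.92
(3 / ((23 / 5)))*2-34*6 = -4662 / 23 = -202.70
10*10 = 100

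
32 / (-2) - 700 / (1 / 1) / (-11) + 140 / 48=6673 / 132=50.55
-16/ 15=-1.07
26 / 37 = 0.70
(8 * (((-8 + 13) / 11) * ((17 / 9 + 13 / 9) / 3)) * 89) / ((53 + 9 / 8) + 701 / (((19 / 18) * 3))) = 216448 / 165825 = 1.31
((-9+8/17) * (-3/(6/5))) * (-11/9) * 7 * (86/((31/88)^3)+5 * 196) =-2450766960950/4558023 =-537682.01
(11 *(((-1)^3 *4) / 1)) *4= -176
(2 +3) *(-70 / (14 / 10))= -250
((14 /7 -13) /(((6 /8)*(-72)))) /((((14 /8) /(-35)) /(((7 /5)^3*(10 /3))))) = -15092 /405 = -37.26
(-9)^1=-9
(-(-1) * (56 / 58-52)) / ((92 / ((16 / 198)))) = -2960 / 66033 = -0.04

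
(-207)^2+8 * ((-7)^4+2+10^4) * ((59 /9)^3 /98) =11719872077 /35721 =328094.74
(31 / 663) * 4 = 124 / 663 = 0.19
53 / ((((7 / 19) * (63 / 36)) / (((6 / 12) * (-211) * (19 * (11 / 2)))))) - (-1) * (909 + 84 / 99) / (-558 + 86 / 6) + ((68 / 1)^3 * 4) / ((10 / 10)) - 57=44130000543 / 125587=351389.88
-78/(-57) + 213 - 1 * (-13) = 4320/19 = 227.37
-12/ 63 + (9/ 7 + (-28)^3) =-460969/ 21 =-21950.90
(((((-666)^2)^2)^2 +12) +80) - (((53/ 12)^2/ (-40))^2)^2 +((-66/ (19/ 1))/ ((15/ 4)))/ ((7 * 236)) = 334339292927839393035618880431714221666233/ 8637609903390720000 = 38707385106219428618587.94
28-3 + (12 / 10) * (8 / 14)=899 / 35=25.69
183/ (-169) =-183/ 169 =-1.08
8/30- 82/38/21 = 109/665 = 0.16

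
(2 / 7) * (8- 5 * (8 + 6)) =-124 / 7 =-17.71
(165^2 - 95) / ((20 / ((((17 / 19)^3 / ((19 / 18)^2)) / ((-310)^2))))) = 1079646489 / 118976556950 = 0.01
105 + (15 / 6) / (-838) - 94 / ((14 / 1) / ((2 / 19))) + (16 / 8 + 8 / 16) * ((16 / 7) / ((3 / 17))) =91395313 / 668724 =136.67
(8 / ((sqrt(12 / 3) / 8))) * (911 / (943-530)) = 29152 / 413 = 70.59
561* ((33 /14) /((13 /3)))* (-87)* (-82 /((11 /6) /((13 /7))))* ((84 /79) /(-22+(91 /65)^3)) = -5589243000 /45899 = -121772.65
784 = 784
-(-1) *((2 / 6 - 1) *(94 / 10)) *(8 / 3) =-752 / 45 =-16.71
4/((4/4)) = 4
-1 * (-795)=795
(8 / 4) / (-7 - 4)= -2 / 11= -0.18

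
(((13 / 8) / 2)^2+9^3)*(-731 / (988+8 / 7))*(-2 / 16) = 955819781 / 14180352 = 67.40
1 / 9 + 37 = 334 / 9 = 37.11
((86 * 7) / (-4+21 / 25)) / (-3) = 15050 / 237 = 63.50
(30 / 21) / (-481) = -10 / 3367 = -0.00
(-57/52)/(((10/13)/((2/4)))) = -57/80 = -0.71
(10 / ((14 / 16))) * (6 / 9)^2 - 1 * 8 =-184 / 63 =-2.92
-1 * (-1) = 1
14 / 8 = 7 / 4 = 1.75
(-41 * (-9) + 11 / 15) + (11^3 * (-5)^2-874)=491561 / 15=32770.73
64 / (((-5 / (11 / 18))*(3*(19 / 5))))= -352 / 513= -0.69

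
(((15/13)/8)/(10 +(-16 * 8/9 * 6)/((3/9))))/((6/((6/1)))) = -0.00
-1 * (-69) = 69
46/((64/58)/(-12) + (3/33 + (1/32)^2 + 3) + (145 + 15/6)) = 45078528/147485117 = 0.31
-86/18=-43/9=-4.78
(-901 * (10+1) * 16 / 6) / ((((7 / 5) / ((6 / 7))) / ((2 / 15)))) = -317152 / 147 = -2157.50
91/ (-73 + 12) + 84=5033/ 61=82.51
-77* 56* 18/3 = -25872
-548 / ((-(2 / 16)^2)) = 35072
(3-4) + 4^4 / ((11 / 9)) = 2293 / 11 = 208.45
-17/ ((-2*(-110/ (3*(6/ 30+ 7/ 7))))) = -0.28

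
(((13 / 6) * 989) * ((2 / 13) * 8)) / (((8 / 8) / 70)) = 553840 / 3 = 184613.33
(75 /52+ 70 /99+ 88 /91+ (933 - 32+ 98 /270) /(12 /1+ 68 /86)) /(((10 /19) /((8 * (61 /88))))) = 1152524213831 /1486485000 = 775.34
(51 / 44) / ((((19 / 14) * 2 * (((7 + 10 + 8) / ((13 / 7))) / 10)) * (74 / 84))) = 13923 / 38665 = 0.36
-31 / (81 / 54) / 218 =-31 / 327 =-0.09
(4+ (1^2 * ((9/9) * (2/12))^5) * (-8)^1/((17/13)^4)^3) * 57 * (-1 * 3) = -43039027245019577453/62923201620814188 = -683.99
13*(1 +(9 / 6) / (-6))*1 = 39 / 4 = 9.75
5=5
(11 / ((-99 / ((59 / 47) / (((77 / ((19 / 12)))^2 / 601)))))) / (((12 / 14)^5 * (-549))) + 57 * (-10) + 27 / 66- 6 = -575.59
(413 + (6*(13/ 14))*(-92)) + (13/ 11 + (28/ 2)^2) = 7516/ 77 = 97.61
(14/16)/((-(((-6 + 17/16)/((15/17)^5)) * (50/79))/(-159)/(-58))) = 1960827750/1419857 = 1381.00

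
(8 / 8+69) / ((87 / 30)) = 700 / 29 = 24.14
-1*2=-2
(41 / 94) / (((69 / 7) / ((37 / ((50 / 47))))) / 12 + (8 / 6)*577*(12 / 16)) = 10619 / 14048217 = 0.00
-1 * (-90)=90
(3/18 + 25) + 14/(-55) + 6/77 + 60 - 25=59.99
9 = 9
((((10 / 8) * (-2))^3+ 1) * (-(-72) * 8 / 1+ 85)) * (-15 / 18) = 128895 / 16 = 8055.94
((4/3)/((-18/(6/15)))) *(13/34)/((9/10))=-52/4131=-0.01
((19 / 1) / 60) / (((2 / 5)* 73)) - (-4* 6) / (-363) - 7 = -1495661 / 211992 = -7.06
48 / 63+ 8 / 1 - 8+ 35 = 751 / 21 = 35.76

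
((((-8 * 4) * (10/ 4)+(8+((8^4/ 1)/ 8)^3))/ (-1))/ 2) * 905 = -60733489340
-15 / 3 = -5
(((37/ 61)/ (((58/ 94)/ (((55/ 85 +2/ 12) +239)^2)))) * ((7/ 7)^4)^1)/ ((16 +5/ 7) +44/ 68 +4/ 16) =119403264953/ 37195371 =3210.16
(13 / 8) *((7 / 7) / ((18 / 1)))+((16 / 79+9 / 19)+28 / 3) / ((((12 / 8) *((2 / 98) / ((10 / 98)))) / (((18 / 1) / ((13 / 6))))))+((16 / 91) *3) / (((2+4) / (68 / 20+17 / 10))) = 27313122191 / 98345520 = 277.73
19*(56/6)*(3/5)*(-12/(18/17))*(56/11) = -1012928/165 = -6138.96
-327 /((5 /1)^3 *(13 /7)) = -2289 /1625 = -1.41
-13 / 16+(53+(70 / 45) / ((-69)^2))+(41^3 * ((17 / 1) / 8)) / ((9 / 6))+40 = 67002310223 / 685584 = 97730.27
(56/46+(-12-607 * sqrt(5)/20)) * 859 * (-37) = 7882184/23+19292281 * sqrt(5)/20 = 2499646.24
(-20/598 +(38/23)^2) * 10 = 185420/6877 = 26.96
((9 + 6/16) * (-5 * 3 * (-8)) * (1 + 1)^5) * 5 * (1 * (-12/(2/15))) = -16200000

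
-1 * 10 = -10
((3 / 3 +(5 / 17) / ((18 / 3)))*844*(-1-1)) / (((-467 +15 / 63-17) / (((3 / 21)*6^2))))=3251088 / 172703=18.82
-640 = -640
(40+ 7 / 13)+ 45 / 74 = 39583 / 962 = 41.15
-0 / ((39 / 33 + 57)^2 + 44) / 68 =0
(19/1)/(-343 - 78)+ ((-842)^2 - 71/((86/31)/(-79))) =25741952009/36206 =710985.80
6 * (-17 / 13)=-102 / 13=-7.85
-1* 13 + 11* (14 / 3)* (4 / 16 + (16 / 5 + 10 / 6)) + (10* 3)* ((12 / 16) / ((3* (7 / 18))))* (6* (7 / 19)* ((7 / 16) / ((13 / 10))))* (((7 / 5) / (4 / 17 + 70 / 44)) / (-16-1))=1890359747 / 7591545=249.01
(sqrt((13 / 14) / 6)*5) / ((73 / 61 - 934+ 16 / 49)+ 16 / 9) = -6405*sqrt(273) / 50073466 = -0.00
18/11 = 1.64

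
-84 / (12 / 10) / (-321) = 70 / 321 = 0.22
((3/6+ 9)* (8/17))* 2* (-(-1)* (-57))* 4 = -34656/17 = -2038.59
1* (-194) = -194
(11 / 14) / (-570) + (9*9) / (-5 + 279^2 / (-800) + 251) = 9049043 / 16654260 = 0.54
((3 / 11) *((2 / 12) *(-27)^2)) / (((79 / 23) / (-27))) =-452709 / 1738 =-260.48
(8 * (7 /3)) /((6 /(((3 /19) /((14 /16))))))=32 /57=0.56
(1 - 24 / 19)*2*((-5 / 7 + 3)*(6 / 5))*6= -1152 / 133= -8.66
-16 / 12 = -4 / 3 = -1.33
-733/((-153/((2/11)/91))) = 1466/153153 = 0.01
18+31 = 49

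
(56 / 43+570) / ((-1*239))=-24566 / 10277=-2.39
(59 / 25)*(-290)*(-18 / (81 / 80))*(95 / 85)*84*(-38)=-43406526.75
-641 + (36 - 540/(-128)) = -19225/32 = -600.78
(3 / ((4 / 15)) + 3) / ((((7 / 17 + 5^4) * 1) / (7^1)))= 2261 / 14176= 0.16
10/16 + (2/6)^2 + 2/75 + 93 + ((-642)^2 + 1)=742065773/1800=412258.76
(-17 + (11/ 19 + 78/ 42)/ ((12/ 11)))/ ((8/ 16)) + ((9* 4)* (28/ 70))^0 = -28.53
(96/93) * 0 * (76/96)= 0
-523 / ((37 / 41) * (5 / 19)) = -407417 / 185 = -2202.25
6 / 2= 3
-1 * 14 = -14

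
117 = 117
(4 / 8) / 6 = 0.08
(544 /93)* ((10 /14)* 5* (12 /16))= 3400 /217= 15.67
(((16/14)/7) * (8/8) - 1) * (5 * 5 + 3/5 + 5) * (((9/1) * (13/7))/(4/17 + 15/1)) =-12476997/444185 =-28.09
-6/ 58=-3/ 29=-0.10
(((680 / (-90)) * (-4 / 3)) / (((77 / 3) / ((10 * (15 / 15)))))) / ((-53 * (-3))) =2720 / 110187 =0.02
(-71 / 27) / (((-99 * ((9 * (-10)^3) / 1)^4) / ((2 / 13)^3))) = 71 / 4816250492625000000000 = 0.00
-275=-275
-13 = -13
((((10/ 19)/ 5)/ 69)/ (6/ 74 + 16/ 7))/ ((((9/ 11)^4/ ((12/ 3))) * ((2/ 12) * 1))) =60672304/ 1757567241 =0.03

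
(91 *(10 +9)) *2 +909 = 4367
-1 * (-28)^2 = -784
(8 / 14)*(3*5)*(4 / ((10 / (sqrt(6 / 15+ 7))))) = 24*sqrt(185) / 35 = 9.33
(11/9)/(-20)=-11/180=-0.06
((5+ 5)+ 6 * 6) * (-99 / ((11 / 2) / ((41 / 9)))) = -3772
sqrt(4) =2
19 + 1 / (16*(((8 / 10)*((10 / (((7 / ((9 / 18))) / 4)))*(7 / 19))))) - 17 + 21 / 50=15963 / 6400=2.49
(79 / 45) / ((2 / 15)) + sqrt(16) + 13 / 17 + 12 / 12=1931 / 102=18.93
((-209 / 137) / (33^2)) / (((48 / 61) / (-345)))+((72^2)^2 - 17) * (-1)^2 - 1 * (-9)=5831840140069 / 217008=26873848.61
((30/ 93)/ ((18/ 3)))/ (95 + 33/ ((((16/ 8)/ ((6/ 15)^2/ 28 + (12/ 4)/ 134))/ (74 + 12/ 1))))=117250/ 294147003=0.00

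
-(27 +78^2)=-6111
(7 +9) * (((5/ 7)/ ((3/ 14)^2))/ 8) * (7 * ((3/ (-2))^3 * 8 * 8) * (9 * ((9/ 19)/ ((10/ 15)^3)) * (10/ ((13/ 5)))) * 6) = -3857868000/ 247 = -15618898.79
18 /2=9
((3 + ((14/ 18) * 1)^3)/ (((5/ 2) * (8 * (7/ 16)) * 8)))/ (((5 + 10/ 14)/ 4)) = 0.03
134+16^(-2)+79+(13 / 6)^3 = 1542587 / 6912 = 223.18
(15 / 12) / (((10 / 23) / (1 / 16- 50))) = -18377 / 128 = -143.57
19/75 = 0.25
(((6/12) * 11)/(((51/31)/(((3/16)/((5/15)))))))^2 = 1046529/295936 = 3.54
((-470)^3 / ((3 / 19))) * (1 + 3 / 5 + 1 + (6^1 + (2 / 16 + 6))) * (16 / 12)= -116188319300 / 9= -12909813255.56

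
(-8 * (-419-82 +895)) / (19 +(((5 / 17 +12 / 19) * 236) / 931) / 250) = -118480922000 / 714228657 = -165.89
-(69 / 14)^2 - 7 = -6133 / 196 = -31.29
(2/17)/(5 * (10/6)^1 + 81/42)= 0.01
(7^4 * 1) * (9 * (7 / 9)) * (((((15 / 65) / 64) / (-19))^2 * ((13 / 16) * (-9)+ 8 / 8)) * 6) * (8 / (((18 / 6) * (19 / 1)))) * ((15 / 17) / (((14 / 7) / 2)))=-229163445 / 80715395072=-0.00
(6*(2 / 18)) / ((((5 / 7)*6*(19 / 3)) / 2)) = 14 / 285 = 0.05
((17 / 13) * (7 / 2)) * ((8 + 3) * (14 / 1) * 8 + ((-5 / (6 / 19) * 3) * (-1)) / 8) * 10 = 11785165 / 208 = 56659.45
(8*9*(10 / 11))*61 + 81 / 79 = 3470571 / 869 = 3993.75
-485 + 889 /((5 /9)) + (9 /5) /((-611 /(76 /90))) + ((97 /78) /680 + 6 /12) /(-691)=9605078844557 /8612900400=1115.20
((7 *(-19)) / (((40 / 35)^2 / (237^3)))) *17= -23044203747.14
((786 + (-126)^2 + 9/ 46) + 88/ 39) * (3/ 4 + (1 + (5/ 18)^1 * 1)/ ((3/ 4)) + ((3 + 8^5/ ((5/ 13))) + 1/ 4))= 171937103705563/ 121095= 1419853038.57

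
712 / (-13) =-712 / 13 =-54.77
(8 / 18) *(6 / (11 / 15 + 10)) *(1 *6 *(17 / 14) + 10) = 4840 / 1127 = 4.29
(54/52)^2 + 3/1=2757/676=4.08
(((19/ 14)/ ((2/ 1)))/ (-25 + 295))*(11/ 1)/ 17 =209/ 128520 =0.00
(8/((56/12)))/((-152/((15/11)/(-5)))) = 9/2926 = 0.00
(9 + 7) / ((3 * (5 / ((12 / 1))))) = 64 / 5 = 12.80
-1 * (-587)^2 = -344569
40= 40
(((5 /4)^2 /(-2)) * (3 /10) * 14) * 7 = -735 /32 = -22.97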